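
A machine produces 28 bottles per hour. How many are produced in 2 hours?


Production rate: 28 bottles per hour
Time: 2 hours
Total: 28 x 2 = 56 bottles

56 bottles


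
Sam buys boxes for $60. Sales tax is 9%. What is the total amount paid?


Calculate the tax:
9% of $60 = $5.40
Add tax to price:
$60 + $5.40 = $65.40

$65.40


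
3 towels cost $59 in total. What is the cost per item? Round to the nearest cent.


Total cost: $59
Number of items: 3
Unit price: $59 / 3 = $19.6666... ≈ $19.67

$19.67


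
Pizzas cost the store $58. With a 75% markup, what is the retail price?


Calculate the markup amount:
75% of $58 = $43.50
Add to cost:
$58 + $43.50 = $101.50

$101.50


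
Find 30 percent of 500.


Convert percentage to decimal:
30% = 0.3
Multiply:
500 x 0.3 = 150

150


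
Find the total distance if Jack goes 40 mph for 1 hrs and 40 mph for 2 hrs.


Leg 1 distance:
40 x 1 = 40 miles
Leg 2 distance:
40 x 2 = 80 miles
Total distance:
40 + 80 = 120 miles

120 miles


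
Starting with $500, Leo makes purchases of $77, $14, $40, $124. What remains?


Add up expenses:
$77 + $14 + $40 + $124 = $255
Subtract from budget:
$500 - $255 = $245

$245


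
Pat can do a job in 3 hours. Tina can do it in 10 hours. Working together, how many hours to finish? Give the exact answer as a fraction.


Pat's rate: 1/3 of the job per hour
Tina's rate: 1/10 of the job per hour
Combined rate: 1/3 + 1/10 = 13/30 per hour
Time = 1 / (13/30) = 30/13 hours (≈ 2.31 hours)

30/13 hours


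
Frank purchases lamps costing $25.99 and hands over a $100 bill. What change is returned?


Start with the amount paid:
$100
Subtract the price:
$100 - $25.99 = $74.01

$74.01


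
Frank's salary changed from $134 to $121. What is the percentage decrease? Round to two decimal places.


Find the absolute change:
|121 - 134| = 13
Divide by original and multiply by 100:
13 / 134 x 100 = 9.7014...% ≈ 9.7%

9.7%


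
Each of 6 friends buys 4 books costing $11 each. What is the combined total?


Cost per person:
4 x $11 = $44
Group total:
6 x $44 = $264

$264


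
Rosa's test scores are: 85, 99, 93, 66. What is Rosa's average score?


Add the scores:
85 + 99 + 93 + 66 = 343
Divide by the number of tests:
343 / 4 = 85.75

85.75


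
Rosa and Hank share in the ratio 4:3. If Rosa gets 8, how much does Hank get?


Find the multiplier:
8 / 4 = 2
Apply to Hank's share:
3 x 2 = 6

6


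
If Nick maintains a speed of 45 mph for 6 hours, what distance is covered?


Use the formula: distance = speed x time
Speed = 45 mph, Time = 6 hours
45 x 6 = 270 miles

270 miles


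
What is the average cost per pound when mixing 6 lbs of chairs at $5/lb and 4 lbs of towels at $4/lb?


Cost of chairs:
6 x $5 = $30
Cost of towels:
4 x $4 = $16
Total cost: $30 + $16 = $46
Total weight: 10 lbs
Average: $46 / 10 = $4.60/lb

$4.60/lb


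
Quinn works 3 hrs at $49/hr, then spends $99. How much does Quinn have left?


Calculate earnings:
3 x $49 = $147
Subtract spending:
$147 - $99 = $48

$48


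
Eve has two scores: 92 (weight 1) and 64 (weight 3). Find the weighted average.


Weighted sum:
1 x 92 + 3 x 64 = 284
Total weight:
1 + 3 = 4
Weighted average:
284 / 4 = 71

71


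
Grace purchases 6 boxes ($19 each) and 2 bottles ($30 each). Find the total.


Cost of boxes:
6 x $19 = $114
Cost of bottles:
2 x $30 = $60
Add both:
$114 + $60 = $174

$174


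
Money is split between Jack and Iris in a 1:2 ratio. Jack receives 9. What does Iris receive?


Find the multiplier:
9 / 1 = 9
Apply to Iris's share:
2 x 9 = 18

18


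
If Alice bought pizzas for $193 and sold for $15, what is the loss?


Selling price = $15
Cost price = $193
Loss = cost price - selling price:
Loss = $193 - $15 = $178

$178


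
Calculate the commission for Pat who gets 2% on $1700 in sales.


Convert rate to decimal:
2% = 0.02
Multiply by sales:
$1700 x 0.02 = $34

$34


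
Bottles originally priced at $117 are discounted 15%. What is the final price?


Calculate the discount amount:
15% of $117 = $17.55
Subtract from original:
$117 - $17.55 = $99.45

$99.45


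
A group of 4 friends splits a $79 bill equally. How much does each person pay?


Total bill: $79
Number of people: 4
Each pays: $79 / 4 = $19.75

$19.75


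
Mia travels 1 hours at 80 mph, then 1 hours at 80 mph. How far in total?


Leg 1 distance:
80 x 1 = 80 miles
Leg 2 distance:
80 x 1 = 80 miles
Total distance:
80 + 80 = 160 miles

160 miles


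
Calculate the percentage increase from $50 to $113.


Find the absolute change:
|113 - 50| = 63
Divide by original and multiply by 100:
63 / 50 x 100 = 126%

126%


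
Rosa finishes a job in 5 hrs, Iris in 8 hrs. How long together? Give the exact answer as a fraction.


Rosa's rate: 1/5 of the job per hour
Iris's rate: 1/8 of the job per hour
Combined rate: 1/5 + 1/8 = 13/40 per hour
Time = 1 / (13/40) = 40/13 hours (≈ 3.08 hours)

40/13 hours


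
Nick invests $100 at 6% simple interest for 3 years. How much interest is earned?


Use the formula I = P x R x T / 100
P x R x T = 100 x 6 x 3 = 1800
I = 1800 / 100 = $18

$18


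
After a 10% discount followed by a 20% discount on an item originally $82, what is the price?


First discount:
10% of $82 = $8.20
Price after first discount:
$82 - $8.20 = $73.80
Second discount:
20% of $73.80 = $14.76
Final price:
$73.80 - $14.76 = $59.04

$59.04


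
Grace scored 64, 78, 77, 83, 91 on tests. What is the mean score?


Add the scores:
64 + 78 + 77 + 83 + 91 = 393
Divide by the number of tests:
393 / 5 = 78.6

78.6


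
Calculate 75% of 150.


Convert percentage to decimal:
75% = 0.75
Multiply:
150 x 0.75 = 112.5

112.5


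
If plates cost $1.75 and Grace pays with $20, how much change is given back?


Start with the amount paid:
$20
Subtract the price:
$20 - $1.75 = $18.25

$18.25


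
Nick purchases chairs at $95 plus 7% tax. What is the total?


Calculate the tax:
7% of $95 = $6.65
Add tax to price:
$95 + $6.65 = $101.65

$101.65


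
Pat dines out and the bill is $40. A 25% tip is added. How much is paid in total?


Calculate the tip:
25% of $40 = $10
Add tip to meal cost:
$40 + $10 = $50

$50


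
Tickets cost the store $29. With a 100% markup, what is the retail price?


Calculate the markup amount:
100% of $29 = $29
Add to cost:
$29 + $29 = $58

$58


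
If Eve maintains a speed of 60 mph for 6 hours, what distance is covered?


Use the formula: distance = speed x time
Speed = 60 mph, Time = 6 hours
60 x 6 = 360 miles

360 miles


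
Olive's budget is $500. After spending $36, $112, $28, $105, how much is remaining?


Add up expenses:
$36 + $112 + $28 + $105 = $281
Subtract from budget:
$500 - $281 = $219

$219


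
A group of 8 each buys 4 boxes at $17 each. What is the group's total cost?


Cost per person:
4 x $17 = $68
Group total:
8 x $68 = $544

$544


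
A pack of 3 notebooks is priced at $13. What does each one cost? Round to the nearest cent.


Total cost: $13
Number of items: 3
Unit price: $13 / 3 = $4.3333... ≈ $4.33

$4.33


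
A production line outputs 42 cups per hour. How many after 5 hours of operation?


Production rate: 42 cups per hour
Time: 5 hours
Total: 42 x 5 = 210 cups

210 cups


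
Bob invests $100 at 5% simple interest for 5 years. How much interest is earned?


Use the formula I = P x R x T / 100
P x R x T = 100 x 5 x 5 = 2500
I = 2500 / 100 = $25

$25


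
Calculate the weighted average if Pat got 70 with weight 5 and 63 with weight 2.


Weighted sum:
5 x 70 + 2 x 63 = 476
Total weight:
5 + 2 = 7
Weighted average:
476 / 7 = 68

68


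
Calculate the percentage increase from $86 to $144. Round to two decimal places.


Find the absolute change:
|144 - 86| = 58
Divide by original and multiply by 100:
58 / 86 x 100 = 67.4418...% ≈ 67.44%

67.44%


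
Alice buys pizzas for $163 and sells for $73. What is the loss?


Selling price = $73
Cost price = $163
Loss = cost price - selling price:
Loss = $163 - $73 = $90

$90


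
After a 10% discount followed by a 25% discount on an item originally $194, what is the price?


First discount:
10% of $194 = $19.40
Price after first discount:
$194 - $19.40 = $174.60
Second discount:
25% of $174.60 = $43.65
Final price:
$174.60 - $43.65 = $130.95

$130.95


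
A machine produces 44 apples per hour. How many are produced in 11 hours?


Production rate: 44 apples per hour
Time: 11 hours
Total: 44 x 11 = 484 apples

484 apples


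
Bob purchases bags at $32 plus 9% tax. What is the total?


Calculate the tax:
9% of $32 = $2.88
Add tax to price:
$32 + $2.88 = $34.88

$34.88


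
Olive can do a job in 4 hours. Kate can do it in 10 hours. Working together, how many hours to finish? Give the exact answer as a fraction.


Olive's rate: 1/4 of the job per hour
Kate's rate: 1/10 of the job per hour
Combined rate: 1/4 + 1/10 = 7/20 per hour
Time = 1 / (7/20) = 20/7 hours (≈ 2.86 hours)

20/7 hours


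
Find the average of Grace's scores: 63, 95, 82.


Add the scores:
63 + 95 + 82 = 240
Divide by the number of tests:
240 / 3 = 80

80


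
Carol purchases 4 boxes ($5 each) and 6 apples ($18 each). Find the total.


Cost of boxes:
4 x $5 = $20
Cost of apples:
6 x $18 = $108
Add both:
$20 + $108 = $128

$128


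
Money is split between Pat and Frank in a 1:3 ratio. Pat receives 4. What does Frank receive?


Find the multiplier:
4 / 1 = 4
Apply to Frank's share:
3 x 4 = 12

12


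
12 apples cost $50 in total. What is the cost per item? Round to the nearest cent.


Total cost: $50
Number of items: 12
Unit price: $50 / 12 = $4.1666... ≈ $4.17

$4.17


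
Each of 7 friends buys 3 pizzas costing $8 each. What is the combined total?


Cost per person:
3 x $8 = $24
Group total:
7 x $24 = $168

$168


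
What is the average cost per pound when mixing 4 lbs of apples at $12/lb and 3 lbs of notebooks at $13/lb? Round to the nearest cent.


Cost of apples:
4 x $12 = $48
Cost of notebooks:
3 x $13 = $39
Total cost: $48 + $39 = $87
Total weight: 7 lbs
Average: $87 / 7 = $12.4285... ≈ $12.43/lb

$12.43/lb


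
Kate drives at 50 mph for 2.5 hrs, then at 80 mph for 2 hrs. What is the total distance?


Leg 1 distance:
50 x 2.5 = 125 miles
Leg 2 distance:
80 x 2 = 160 miles
Total distance:
125 + 160 = 285 miles

285 miles


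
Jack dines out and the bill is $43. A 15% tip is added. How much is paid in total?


Calculate the tip:
15% of $43 = $6.45
Add tip to meal cost:
$43 + $6.45 = $49.45

$49.45


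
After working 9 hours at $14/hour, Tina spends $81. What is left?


Calculate earnings:
9 x $14 = $126
Subtract spending:
$126 - $81 = $45

$45


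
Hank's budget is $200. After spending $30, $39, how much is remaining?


Add up expenses:
$30 + $39 = $69
Subtract from budget:
$200 - $69 = $131

$131


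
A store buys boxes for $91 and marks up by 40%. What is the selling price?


Calculate the markup amount:
40% of $91 = $36.40
Add to cost:
$91 + $36.40 = $127.40

$127.40


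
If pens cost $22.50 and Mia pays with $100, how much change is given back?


Start with the amount paid:
$100
Subtract the price:
$100 - $22.50 = $77.50

$77.50


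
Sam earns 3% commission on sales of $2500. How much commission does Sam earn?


Convert rate to decimal:
3% = 0.03
Multiply by sales:
$2500 x 0.03 = $75

$75


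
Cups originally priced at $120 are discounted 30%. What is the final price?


Calculate the discount amount:
30% of $120 = $36
Subtract from original:
$120 - $36 = $84

$84


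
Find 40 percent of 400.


Convert percentage to decimal:
40% = 0.4
Multiply:
400 x 0.4 = 160

160


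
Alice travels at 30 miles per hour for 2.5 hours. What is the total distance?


Use the formula: distance = speed x time
Speed = 30 mph, Time = 2.5 hours
30 x 2.5 = 75 miles

75 miles


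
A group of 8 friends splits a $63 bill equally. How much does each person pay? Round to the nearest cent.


Total bill: $63
Number of people: 8
Each pays: $63 / 8 = $7.875 ≈ $7.88

$7.88


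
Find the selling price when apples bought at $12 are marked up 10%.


Calculate the markup amount:
10% of $12 = $1.20
Add to cost:
$12 + $1.20 = $13.20

$13.20


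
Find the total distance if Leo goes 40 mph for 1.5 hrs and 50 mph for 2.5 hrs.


Leg 1 distance:
40 x 1.5 = 60 miles
Leg 2 distance:
50 x 2.5 = 125 miles
Total distance:
60 + 125 = 185 miles

185 miles


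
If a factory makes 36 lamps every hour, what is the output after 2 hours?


Production rate: 36 lamps per hour
Time: 2 hours
Total: 36 x 2 = 72 lamps

72 lamps


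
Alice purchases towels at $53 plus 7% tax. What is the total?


Calculate the tax:
7% of $53 = $3.71
Add tax to price:
$53 + $3.71 = $56.71

$56.71


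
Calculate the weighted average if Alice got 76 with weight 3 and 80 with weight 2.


Weighted sum:
3 x 76 + 2 x 80 = 388
Total weight:
3 + 2 = 5
Weighted average:
388 / 5 = 77.6

77.6


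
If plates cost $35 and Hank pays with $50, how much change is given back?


Start with the amount paid:
$50
Subtract the price:
$50 - $35 = $15

$15


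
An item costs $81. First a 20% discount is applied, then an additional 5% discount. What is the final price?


First discount:
20% of $81 = $16.20
Price after first discount:
$81 - $16.20 = $64.80
Second discount:
5% of $64.80 = $3.24
Final price:
$64.80 - $3.24 = $61.56

$61.56


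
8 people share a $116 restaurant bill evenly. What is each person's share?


Total bill: $116
Number of people: 8
Each pays: $116 / 8 = $14.50

$14.50


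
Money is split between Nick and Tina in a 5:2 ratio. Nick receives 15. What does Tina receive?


Find the multiplier:
15 / 5 = 3
Apply to Tina's share:
2 x 3 = 6

6


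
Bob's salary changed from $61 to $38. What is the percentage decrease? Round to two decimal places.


Find the absolute change:
|38 - 61| = 23
Divide by original and multiply by 100:
23 / 61 x 100 = 37.7049...% ≈ 37.7%

37.7%


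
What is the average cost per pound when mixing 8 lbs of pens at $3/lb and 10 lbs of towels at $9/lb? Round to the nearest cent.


Cost of pens:
8 x $3 = $24
Cost of towels:
10 x $9 = $90
Total cost: $24 + $90 = $114
Total weight: 18 lbs
Average: $114 / 18 = $6.3333... ≈ $6.33/lb

$6.33/lb


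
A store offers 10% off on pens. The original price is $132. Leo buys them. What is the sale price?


Calculate the discount amount:
10% of $132 = $13.20
Subtract from original:
$132 - $13.20 = $118.80

$118.80


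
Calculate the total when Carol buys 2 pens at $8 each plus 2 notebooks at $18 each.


Cost of pens:
2 x $8 = $16
Cost of notebooks:
2 x $18 = $36
Add both:
$16 + $36 = $52

$52


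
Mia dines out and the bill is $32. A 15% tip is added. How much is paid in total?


Calculate the tip:
15% of $32 = $4.80
Add tip to meal cost:
$32 + $4.80 = $36.80

$36.80


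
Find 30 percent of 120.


Convert percentage to decimal:
30% = 0.3
Multiply:
120 x 0.3 = 36

36


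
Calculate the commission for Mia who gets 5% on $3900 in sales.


Convert rate to decimal:
5% = 0.05
Multiply by sales:
$3900 x 0.05 = $195

$195


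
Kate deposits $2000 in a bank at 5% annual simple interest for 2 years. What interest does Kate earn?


Use the formula I = P x R x T / 100
P x R x T = 2000 x 5 x 2 = 20000
I = 20000 / 100 = $200

$200


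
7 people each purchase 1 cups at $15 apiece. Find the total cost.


Cost per person:
1 x $15 = $15
Group total:
7 x $15 = $105

$105


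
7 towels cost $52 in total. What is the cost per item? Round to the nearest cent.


Total cost: $52
Number of items: 7
Unit price: $52 / 7 = $7.4285... ≈ $7.43

$7.43


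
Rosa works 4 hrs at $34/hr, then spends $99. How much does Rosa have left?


Calculate earnings:
4 x $34 = $136
Subtract spending:
$136 - $99 = $37

$37


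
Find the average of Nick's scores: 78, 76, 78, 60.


Add the scores:
78 + 76 + 78 + 60 = 292
Divide by the number of tests:
292 / 4 = 73

73


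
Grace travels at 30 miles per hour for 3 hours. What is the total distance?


Use the formula: distance = speed x time
Speed = 30 mph, Time = 3 hours
30 x 3 = 90 miles

90 miles


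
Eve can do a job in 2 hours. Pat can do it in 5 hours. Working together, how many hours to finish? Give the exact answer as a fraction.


Eve's rate: 1/2 of the job per hour
Pat's rate: 1/5 of the job per hour
Combined rate: 1/2 + 1/5 = 7/10 per hour
Time = 1 / (7/10) = 10/7 hours (≈ 1.43 hours)

10/7 hours


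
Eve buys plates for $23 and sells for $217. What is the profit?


Selling price = $217
Cost price = $23
Profit = selling price - cost price:
Profit = $217 - $23 = $194

$194


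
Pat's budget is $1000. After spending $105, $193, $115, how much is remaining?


Add up expenses:
$105 + $193 + $115 = $413
Subtract from budget:
$1000 - $413 = $587

$587


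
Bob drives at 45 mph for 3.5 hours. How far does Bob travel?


Use the formula: distance = speed x time
Speed = 45 mph, Time = 3.5 hours
45 x 3.5 = 157.5 miles

157.5 miles


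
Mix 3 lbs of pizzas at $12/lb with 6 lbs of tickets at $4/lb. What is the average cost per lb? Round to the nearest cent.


Cost of pizzas:
3 x $12 = $36
Cost of tickets:
6 x $4 = $24
Total cost: $36 + $24 = $60
Total weight: 9 lbs
Average: $60 / 9 = $6.6666... ≈ $6.67/lb

$6.67/lb


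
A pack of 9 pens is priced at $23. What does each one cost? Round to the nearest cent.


Total cost: $23
Number of items: 9
Unit price: $23 / 9 = $2.5555... ≈ $2.56

$2.56


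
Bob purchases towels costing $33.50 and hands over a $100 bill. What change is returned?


Start with the amount paid:
$100
Subtract the price:
$100 - $33.50 = $66.50

$66.50


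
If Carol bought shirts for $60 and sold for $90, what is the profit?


Selling price = $90
Cost price = $60
Profit = selling price - cost price:
Profit = $90 - $60 = $30

$30


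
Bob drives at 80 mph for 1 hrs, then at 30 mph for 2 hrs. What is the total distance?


Leg 1 distance:
80 x 1 = 80 miles
Leg 2 distance:
30 x 2 = 60 miles
Total distance:
80 + 60 = 140 miles

140 miles


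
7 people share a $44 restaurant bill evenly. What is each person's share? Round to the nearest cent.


Total bill: $44
Number of people: 7
Each pays: $44 / 7 = $6.2857... ≈ $6.29

$6.29


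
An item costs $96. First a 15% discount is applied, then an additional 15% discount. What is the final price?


First discount:
15% of $96 = $14.40
Price after first discount:
$96 - $14.40 = $81.60
Second discount:
15% of $81.60 = $12.24
Final price:
$81.60 - $12.24 = $69.36

$69.36


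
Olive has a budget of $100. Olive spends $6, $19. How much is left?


Add up expenses:
$6 + $19 = $25
Subtract from budget:
$100 - $25 = $75

$75


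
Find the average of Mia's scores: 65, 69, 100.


Add the scores:
65 + 69 + 100 = 234
Divide by the number of tests:
234 / 3 = 78

78


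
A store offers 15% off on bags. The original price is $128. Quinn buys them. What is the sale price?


Calculate the discount amount:
15% of $128 = $19.20
Subtract from original:
$128 - $19.20 = $108.80

$108.80


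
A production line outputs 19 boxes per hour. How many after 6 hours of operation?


Production rate: 19 boxes per hour
Time: 6 hours
Total: 19 x 6 = 114 boxes

114 boxes


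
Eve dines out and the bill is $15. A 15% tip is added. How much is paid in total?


Calculate the tip:
15% of $15 = $2.25
Add tip to meal cost:
$15 + $2.25 = $17.25

$17.25


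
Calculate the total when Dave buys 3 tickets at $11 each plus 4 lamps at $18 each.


Cost of tickets:
3 x $11 = $33
Cost of lamps:
4 x $18 = $72
Add both:
$33 + $72 = $105

$105


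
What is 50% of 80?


Convert percentage to decimal:
50% = 0.5
Multiply:
80 x 0.5 = 40

40


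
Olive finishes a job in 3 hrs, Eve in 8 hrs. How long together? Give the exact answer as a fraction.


Olive's rate: 1/3 of the job per hour
Eve's rate: 1/8 of the job per hour
Combined rate: 1/3 + 1/8 = 11/24 per hour
Time = 1 / (11/24) = 24/11 hours (≈ 2.18 hours)

24/11 hours


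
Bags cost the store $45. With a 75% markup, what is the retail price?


Calculate the markup amount:
75% of $45 = $33.75
Add to cost:
$45 + $33.75 = $78.75

$78.75


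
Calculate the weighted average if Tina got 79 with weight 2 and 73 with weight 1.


Weighted sum:
2 x 79 + 1 x 73 = 231
Total weight:
2 + 1 = 3
Weighted average:
231 / 3 = 77

77


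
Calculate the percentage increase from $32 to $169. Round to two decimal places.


Find the absolute change:
|169 - 32| = 137
Divide by original and multiply by 100:
137 / 32 x 100 = 428.125% ≈ 428.13%

428.13%


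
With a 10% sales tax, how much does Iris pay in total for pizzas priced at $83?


Calculate the tax:
10% of $83 = $8.30
Add tax to price:
$83 + $8.30 = $91.30

$91.30


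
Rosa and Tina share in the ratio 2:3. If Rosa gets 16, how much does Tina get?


Find the multiplier:
16 / 2 = 8
Apply to Tina's share:
3 x 8 = 24

24


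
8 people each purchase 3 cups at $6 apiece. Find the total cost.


Cost per person:
3 x $6 = $18
Group total:
8 x $18 = $144

$144


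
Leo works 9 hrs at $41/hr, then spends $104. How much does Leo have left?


Calculate earnings:
9 x $41 = $369
Subtract spending:
$369 - $104 = $265

$265


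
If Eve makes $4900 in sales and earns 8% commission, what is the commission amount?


Convert rate to decimal:
8% = 0.08
Multiply by sales:
$4900 x 0.08 = $392

$392


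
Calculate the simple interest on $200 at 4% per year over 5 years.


Use the formula I = P x R x T / 100
P x R x T = 200 x 4 x 5 = 4000
I = 4000 / 100 = $40

$40


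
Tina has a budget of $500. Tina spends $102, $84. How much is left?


Add up expenses:
$102 + $84 = $186
Subtract from budget:
$500 - $186 = $314

$314


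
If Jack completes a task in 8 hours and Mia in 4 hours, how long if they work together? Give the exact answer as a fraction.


Jack's rate: 1/8 of the job per hour
Mia's rate: 1/4 of the job per hour
Combined rate: 1/8 + 1/4 = 3/8 per hour
Time = 1 / (3/8) = 8/3 hours (≈ 2.67 hours)

8/3 hours


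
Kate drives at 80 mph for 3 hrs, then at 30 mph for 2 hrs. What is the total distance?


Leg 1 distance:
80 x 3 = 240 miles
Leg 2 distance:
30 x 2 = 60 miles
Total distance:
240 + 60 = 300 miles

300 miles


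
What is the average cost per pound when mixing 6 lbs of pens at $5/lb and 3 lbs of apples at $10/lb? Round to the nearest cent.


Cost of pens:
6 x $5 = $30
Cost of apples:
3 x $10 = $30
Total cost: $30 + $30 = $60
Total weight: 9 lbs
Average: $60 / 9 = $6.6666... ≈ $6.67/lb

$6.67/lb


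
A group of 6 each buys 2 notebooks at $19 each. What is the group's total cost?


Cost per person:
2 x $19 = $38
Group total:
6 x $38 = $228

$228


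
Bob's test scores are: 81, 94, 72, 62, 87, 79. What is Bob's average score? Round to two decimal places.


Add the scores:
81 + 94 + 72 + 62 + 87 + 79 = 475
Divide by the number of tests:
475 / 6 = 79.1666... ≈ 79.17

79.17


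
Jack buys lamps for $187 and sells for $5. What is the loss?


Selling price = $5
Cost price = $187
Loss = cost price - selling price:
Loss = $187 - $5 = $182

$182


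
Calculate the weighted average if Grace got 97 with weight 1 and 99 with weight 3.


Weighted sum:
1 x 97 + 3 x 99 = 394
Total weight:
1 + 3 = 4
Weighted average:
394 / 4 = 98.5

98.5


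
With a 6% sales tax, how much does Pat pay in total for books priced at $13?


Calculate the tax:
6% of $13 = $0.78
Add tax to price:
$13 + $0.78 = $13.78

$13.78


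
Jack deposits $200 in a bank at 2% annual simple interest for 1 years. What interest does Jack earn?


Use the formula I = P x R x T / 100
P x R x T = 200 x 2 x 1 = 400
I = 400 / 100 = $4

$4


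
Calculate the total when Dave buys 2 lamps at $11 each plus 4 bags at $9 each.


Cost of lamps:
2 x $11 = $22
Cost of bags:
4 x $9 = $36
Add both:
$22 + $36 = $58

$58


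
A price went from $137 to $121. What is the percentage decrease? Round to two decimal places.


Find the absolute change:
|121 - 137| = 16
Divide by original and multiply by 100:
16 / 137 x 100 = 11.6788...% ≈ 11.68%

11.68%


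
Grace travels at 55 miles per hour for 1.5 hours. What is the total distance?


Use the formula: distance = speed x time
Speed = 55 mph, Time = 1.5 hours
55 x 1.5 = 82.5 miles

82.5 miles


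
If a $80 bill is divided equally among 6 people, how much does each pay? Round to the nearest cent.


Total bill: $80
Number of people: 6
Each pays: $80 / 6 = $13.3333... ≈ $13.33

$13.33


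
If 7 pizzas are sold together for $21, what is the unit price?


Total cost: $21
Number of items: 7
Unit price: $21 / 7 = $3

$3


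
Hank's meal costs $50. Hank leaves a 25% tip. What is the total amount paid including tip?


Calculate the tip:
25% of $50 = $12.50
Add tip to meal cost:
$50 + $12.50 = $62.50

$62.50


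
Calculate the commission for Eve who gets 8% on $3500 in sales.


Convert rate to decimal:
8% = 0.08
Multiply by sales:
$3500 x 0.08 = $280

$280


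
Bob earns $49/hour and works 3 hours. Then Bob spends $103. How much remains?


Calculate earnings:
3 x $49 = $147
Subtract spending:
$147 - $103 = $44

$44


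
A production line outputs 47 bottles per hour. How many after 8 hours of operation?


Production rate: 47 bottles per hour
Time: 8 hours
Total: 47 x 8 = 376 bottles

376 bottles


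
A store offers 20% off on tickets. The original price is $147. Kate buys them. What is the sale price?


Calculate the discount amount:
20% of $147 = $29.40
Subtract from original:
$147 - $29.40 = $117.60

$117.60


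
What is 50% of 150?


Convert percentage to decimal:
50% = 0.5
Multiply:
150 x 0.5 = 75

75


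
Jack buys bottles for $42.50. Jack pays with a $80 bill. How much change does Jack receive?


Start with the amount paid:
$80
Subtract the price:
$80 - $42.50 = $37.50

$37.50


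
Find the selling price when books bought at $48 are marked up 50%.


Calculate the markup amount:
50% of $48 = $24
Add to cost:
$48 + $24 = $72

$72


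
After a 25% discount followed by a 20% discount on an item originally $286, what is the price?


First discount:
25% of $286 = $71.50
Price after first discount:
$286 - $71.50 = $214.50
Second discount:
20% of $214.50 = $42.90
Final price:
$214.50 - $42.90 = $171.60

$171.60


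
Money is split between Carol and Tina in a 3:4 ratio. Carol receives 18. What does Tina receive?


Find the multiplier:
18 / 3 = 6
Apply to Tina's share:
4 x 6 = 24

24


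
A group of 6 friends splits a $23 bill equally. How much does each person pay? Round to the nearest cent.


Total bill: $23
Number of people: 6
Each pays: $23 / 6 = $3.8333... ≈ $3.83

$3.83


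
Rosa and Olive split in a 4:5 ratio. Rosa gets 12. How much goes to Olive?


Find the multiplier:
12 / 4 = 3
Apply to Olive's share:
5 x 3 = 15

15


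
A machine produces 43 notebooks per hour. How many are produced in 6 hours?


Production rate: 43 notebooks per hour
Time: 6 hours
Total: 43 x 6 = 258 notebooks

258 notebooks


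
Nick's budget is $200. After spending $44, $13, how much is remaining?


Add up expenses:
$44 + $13 = $57
Subtract from budget:
$200 - $57 = $143

$143


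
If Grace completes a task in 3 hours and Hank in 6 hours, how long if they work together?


Grace's rate: 1/3 of the job per hour
Hank's rate: 1/6 of the job per hour
Combined rate: 1/3 + 1/6 = 1/2 per hour
Time = 1 / (1/2) = 2 hours

2 hours


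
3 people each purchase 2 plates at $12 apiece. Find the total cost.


Cost per person:
2 x $12 = $24
Group total:
3 x $24 = $72

$72


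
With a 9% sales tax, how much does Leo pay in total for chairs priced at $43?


Calculate the tax:
9% of $43 = $3.87
Add tax to price:
$43 + $3.87 = $46.87

$46.87


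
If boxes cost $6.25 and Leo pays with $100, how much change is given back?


Start with the amount paid:
$100
Subtract the price:
$100 - $6.25 = $93.75

$93.75


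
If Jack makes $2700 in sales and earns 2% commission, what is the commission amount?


Convert rate to decimal:
2% = 0.02
Multiply by sales:
$2700 x 0.02 = $54

$54


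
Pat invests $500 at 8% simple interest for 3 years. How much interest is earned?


Use the formula I = P x R x T / 100
P x R x T = 500 x 8 x 3 = 12000
I = 12000 / 100 = $120

$120


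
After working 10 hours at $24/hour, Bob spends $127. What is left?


Calculate earnings:
10 x $24 = $240
Subtract spending:
$240 - $127 = $113

$113


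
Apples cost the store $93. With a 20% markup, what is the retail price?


Calculate the markup amount:
20% of $93 = $18.60
Add to cost:
$93 + $18.60 = $111.60

$111.60


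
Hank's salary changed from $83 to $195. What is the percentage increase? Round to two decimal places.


Find the absolute change:
|195 - 83| = 112
Divide by original and multiply by 100:
112 / 83 x 100 = 134.9397...% ≈ 134.94%

134.94%


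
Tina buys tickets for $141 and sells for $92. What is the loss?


Selling price = $92
Cost price = $141
Loss = cost price - selling price:
Loss = $141 - $92 = $49

$49


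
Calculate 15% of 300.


Convert percentage to decimal:
15% = 0.15
Multiply:
300 x 0.15 = 45

45


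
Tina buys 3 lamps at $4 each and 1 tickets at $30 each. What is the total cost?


Cost of lamps:
3 x $4 = $12
Cost of tickets:
1 x $30 = $30
Add both:
$12 + $30 = $42

$42


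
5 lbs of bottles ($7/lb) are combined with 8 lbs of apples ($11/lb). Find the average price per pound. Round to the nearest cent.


Cost of bottles:
5 x $7 = $35
Cost of apples:
8 x $11 = $88
Total cost: $35 + $88 = $123
Total weight: 13 lbs
Average: $123 / 13 = $9.4615... ≈ $9.46/lb

$9.46/lb


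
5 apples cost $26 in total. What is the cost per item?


Total cost: $26
Number of items: 5
Unit price: $26 / 5 = $5.20

$5.20


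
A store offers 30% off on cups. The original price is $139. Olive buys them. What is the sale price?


Calculate the discount amount:
30% of $139 = $41.70
Subtract from original:
$139 - $41.70 = $97.30

$97.30


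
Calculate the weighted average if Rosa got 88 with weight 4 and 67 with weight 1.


Weighted sum:
4 x 88 + 1 x 67 = 419
Total weight:
4 + 1 = 5
Weighted average:
419 / 5 = 83.8

83.8


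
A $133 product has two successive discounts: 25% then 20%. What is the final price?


First discount:
25% of $133 = $33.25
Price after first discount:
$133 - $33.25 = $99.75
Second discount:
20% of $99.75 = $19.95
Final price:
$99.75 - $19.95 = $79.80

$79.80


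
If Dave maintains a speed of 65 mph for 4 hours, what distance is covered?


Use the formula: distance = speed x time
Speed = 65 mph, Time = 4 hours
65 x 4 = 260 miles

260 miles


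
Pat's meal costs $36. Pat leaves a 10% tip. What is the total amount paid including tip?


Calculate the tip:
10% of $36 = $3.60
Add tip to meal cost:
$36 + $3.60 = $39.60

$39.60


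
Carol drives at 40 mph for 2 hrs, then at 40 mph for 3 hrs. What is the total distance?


Leg 1 distance:
40 x 2 = 80 miles
Leg 2 distance:
40 x 3 = 120 miles
Total distance:
80 + 120 = 200 miles

200 miles


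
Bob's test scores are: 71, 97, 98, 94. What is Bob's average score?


Add the scores:
71 + 97 + 98 + 94 = 360
Divide by the number of tests:
360 / 4 = 90

90


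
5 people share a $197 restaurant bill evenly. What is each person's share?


Total bill: $197
Number of people: 5
Each pays: $197 / 5 = $39.40

$39.40


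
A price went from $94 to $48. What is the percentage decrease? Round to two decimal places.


Find the absolute change:
|48 - 94| = 46
Divide by original and multiply by 100:
46 / 94 x 100 = 48.9361...% ≈ 48.94%

48.94%


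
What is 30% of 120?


Convert percentage to decimal:
30% = 0.3
Multiply:
120 x 0.3 = 36

36


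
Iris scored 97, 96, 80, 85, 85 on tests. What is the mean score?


Add the scores:
97 + 96 + 80 + 85 + 85 = 443
Divide by the number of tests:
443 / 5 = 88.6

88.6


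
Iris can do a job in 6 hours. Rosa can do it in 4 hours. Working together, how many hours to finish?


Iris's rate: 1/6 of the job per hour
Rosa's rate: 1/4 of the job per hour
Combined rate: 1/6 + 1/4 = 5/12 per hour
Time = 1 / (5/12) = 12/5 = 2.4 hours

2.4 hours


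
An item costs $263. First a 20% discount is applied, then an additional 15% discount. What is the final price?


First discount:
20% of $263 = $52.60
Price after first discount:
$263 - $52.60 = $210.40
Second discount:
15% of $210.40 = $31.56
Final price:
$210.40 - $31.56 = $178.84

$178.84


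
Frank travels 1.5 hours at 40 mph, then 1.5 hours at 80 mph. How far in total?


Leg 1 distance:
40 x 1.5 = 60 miles
Leg 2 distance:
80 x 1.5 = 120 miles
Total distance:
60 + 120 = 180 miles

180 miles


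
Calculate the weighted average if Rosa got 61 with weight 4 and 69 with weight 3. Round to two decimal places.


Weighted sum:
4 x 61 + 3 x 69 = 451
Total weight:
4 + 3 = 7
Weighted average:
451 / 7 = 64.4285... ≈ 64.43

64.43


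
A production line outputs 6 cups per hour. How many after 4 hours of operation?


Production rate: 6 cups per hour
Time: 4 hours
Total: 6 x 4 = 24 cups

24 cups


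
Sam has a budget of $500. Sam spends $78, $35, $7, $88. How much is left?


Add up expenses:
$78 + $35 + $7 + $88 = $208
Subtract from budget:
$500 - $208 = $292

$292


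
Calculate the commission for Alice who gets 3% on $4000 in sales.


Convert rate to decimal:
3% = 0.03
Multiply by sales:
$4000 x 0.03 = $120

$120


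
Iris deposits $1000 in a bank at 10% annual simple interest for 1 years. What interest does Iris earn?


Use the formula I = P x R x T / 100
P x R x T = 1000 x 10 x 1 = 10000
I = 10000 / 100 = $100

$100


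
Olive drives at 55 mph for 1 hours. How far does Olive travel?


Use the formula: distance = speed x time
Speed = 55 mph, Time = 1 hours
55 x 1 = 55 miles

55 miles


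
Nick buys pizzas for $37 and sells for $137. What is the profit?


Selling price = $137
Cost price = $37
Profit = selling price - cost price:
Profit = $137 - $37 = $100

$100


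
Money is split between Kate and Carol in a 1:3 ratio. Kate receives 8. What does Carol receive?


Find the multiplier:
8 / 1 = 8
Apply to Carol's share:
3 x 8 = 24

24


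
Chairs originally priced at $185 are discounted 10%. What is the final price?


Calculate the discount amount:
10% of $185 = $18.50
Subtract from original:
$185 - $18.50 = $166.50

$166.50


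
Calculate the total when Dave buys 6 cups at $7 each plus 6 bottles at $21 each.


Cost of cups:
6 x $7 = $42
Cost of bottles:
6 x $21 = $126
Add both:
$42 + $126 = $168

$168


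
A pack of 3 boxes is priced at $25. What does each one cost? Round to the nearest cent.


Total cost: $25
Number of items: 3
Unit price: $25 / 3 = $8.3333... ≈ $8.33

$8.33


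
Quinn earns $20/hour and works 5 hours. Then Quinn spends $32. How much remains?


Calculate earnings:
5 x $20 = $100
Subtract spending:
$100 - $32 = $68

$68


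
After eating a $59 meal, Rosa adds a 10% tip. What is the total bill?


Calculate the tip:
10% of $59 = $5.90
Add tip to meal cost:
$59 + $5.90 = $64.90

$64.90


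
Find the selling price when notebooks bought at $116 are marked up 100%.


Calculate the markup amount:
100% of $116 = $116
Add to cost:
$116 + $116 = $232

$232


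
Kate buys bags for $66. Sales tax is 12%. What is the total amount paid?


Calculate the tax:
12% of $66 = $7.92
Add tax to price:
$66 + $7.92 = $73.92

$73.92


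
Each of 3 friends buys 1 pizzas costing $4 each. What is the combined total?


Cost per person:
1 x $4 = $4
Group total:
3 x $4 = $12

$12


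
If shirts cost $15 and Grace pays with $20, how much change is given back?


Start with the amount paid:
$20
Subtract the price:
$20 - $15 = $5

$5


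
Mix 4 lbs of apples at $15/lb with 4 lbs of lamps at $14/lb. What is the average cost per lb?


Cost of apples:
4 x $15 = $60
Cost of lamps:
4 x $14 = $56
Total cost: $60 + $56 = $116
Total weight: 8 lbs
Average: $116 / 8 = $14.50/lb

$14.50/lb


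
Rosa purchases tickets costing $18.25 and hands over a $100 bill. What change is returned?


Start with the amount paid:
$100
Subtract the price:
$100 - $18.25 = $81.75

$81.75


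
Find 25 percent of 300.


Convert percentage to decimal:
25% = 0.25
Multiply:
300 x 0.25 = 75

75


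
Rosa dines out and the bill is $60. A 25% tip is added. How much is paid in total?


Calculate the tip:
25% of $60 = $15
Add tip to meal cost:
$60 + $15 = $75

$75


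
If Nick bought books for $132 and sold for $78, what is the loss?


Selling price = $78
Cost price = $132
Loss = cost price - selling price:
Loss = $132 - $78 = $54

$54


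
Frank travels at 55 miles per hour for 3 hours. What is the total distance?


Use the formula: distance = speed x time
Speed = 55 mph, Time = 3 hours
55 x 3 = 165 miles

165 miles


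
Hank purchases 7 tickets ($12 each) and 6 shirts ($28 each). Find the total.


Cost of tickets:
7 x $12 = $84
Cost of shirts:
6 x $28 = $168
Add both:
$84 + $168 = $252

$252


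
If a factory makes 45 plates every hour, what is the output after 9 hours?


Production rate: 45 plates per hour
Time: 9 hours
Total: 45 x 9 = 405 plates

405 plates


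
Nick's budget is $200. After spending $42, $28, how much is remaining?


Add up expenses:
$42 + $28 = $70
Subtract from budget:
$200 - $70 = $130

$130


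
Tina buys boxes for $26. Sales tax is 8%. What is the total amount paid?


Calculate the tax:
8% of $26 = $2.08
Add tax to price:
$26 + $2.08 = $28.08

$28.08


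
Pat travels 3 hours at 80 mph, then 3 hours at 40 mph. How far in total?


Leg 1 distance:
80 x 3 = 240 miles
Leg 2 distance:
40 x 3 = 120 miles
Total distance:
240 + 120 = 360 miles

360 miles


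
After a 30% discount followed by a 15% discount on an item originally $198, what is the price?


First discount:
30% of $198 = $59.40
Price after first discount:
$198 - $59.40 = $138.60
Second discount:
15% of $138.60 = $20.79
Final price:
$138.60 - $20.79 = $117.81

$117.81


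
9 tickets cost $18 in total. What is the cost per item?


Total cost: $18
Number of items: 9
Unit price: $18 / 9 = $2

$2


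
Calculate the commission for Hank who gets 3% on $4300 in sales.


Convert rate to decimal:
3% = 0.03
Multiply by sales:
$4300 x 0.03 = $129

$129


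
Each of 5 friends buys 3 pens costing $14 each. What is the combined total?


Cost per person:
3 x $14 = $42
Group total:
5 x $42 = $210

$210


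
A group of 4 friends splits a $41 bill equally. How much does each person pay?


Total bill: $41
Number of people: 4
Each pays: $41 / 4 = $10.25

$10.25


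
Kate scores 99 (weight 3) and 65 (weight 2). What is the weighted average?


Weighted sum:
3 x 99 + 2 x 65 = 427
Total weight:
3 + 2 = 5
Weighted average:
427 / 5 = 85.4

85.4


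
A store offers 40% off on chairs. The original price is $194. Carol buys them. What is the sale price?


Calculate the discount amount:
40% of $194 = $77.60
Subtract from original:
$194 - $77.60 = $116.40

$116.40


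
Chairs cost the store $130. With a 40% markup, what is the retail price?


Calculate the markup amount:
40% of $130 = $52
Add to cost:
$130 + $52 = $182

$182
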